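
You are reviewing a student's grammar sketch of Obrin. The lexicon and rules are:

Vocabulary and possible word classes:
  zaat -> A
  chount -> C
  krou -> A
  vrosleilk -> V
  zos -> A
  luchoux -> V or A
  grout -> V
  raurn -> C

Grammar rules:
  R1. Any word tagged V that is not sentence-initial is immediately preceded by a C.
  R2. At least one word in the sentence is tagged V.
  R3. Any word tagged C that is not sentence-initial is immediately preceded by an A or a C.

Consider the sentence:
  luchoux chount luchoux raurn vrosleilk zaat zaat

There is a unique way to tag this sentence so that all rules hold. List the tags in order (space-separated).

A C A C V A A

Candidates per position — 1:luchoux {V,A}; 2:chount {C}; 3:luchoux {V,A}; 4:raurn {C}; 5:vrosleilk {V}; 6:zaat {A}; 7:zaat {A}.
Position 1: tagging it V would leave rule 3 unsatisfiable, so it must be A.
Position 3: tagging it V would leave rule 3 unsatisfiable, so it must be A.
So the tagging must be: A C A C V A A.
Checking: rule 1 ok; rule 2 ok; rule 3 ok.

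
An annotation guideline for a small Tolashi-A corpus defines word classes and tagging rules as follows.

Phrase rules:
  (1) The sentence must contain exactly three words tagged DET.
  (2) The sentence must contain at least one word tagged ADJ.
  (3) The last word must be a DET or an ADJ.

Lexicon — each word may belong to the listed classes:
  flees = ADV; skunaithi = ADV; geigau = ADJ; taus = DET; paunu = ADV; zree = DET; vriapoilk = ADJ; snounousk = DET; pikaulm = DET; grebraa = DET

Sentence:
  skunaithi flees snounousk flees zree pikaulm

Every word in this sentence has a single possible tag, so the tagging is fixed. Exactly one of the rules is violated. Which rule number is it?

2

Fixed tagging: ADV ADV DET ADV DET DET.
Rule check: R1 ok, R2 fails, R3 ok.
Only rule 2 fails.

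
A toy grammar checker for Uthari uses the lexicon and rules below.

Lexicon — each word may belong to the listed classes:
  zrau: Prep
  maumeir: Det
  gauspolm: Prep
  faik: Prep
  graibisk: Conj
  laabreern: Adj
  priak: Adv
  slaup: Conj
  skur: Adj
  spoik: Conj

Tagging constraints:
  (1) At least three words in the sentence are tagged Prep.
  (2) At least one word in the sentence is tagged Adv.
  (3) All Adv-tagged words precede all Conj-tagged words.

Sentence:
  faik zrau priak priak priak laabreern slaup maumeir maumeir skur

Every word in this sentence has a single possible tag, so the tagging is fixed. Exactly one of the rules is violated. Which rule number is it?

1

Fixed tagging: Prep Prep Adv Adv Adv Adj Conj Det Det Adj.
Applying the rules: R1 violated, R2 holds, R3 holds.
Only rule 1 fails.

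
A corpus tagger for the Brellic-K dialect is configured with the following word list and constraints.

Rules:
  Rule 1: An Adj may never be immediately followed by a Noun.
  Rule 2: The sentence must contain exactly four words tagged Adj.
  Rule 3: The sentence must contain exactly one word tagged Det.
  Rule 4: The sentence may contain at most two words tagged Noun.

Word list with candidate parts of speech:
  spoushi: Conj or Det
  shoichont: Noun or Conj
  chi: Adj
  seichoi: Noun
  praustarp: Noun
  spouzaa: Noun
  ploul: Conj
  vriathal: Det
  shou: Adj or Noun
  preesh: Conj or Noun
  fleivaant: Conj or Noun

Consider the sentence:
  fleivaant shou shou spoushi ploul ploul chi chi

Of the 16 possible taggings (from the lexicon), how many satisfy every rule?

2

Candidates per position — 1:fleivaant {Conj,Noun}; 2:shou {Adj,Noun}; 3:shou {Adj,Noun}; 4:spoushi {Conj,Det}; 5:ploul {Conj}; 6:ploul {Conj}; 7:chi {Adj}; 8:chi {Adj}.
There are 16 candidate sequences in total.
The sequences that satisfy every rule: Conj Adj Adj Det Conj Conj Adj Adj; Noun Adj Adj Det Conj Conj Adj Adj.
Count = 2.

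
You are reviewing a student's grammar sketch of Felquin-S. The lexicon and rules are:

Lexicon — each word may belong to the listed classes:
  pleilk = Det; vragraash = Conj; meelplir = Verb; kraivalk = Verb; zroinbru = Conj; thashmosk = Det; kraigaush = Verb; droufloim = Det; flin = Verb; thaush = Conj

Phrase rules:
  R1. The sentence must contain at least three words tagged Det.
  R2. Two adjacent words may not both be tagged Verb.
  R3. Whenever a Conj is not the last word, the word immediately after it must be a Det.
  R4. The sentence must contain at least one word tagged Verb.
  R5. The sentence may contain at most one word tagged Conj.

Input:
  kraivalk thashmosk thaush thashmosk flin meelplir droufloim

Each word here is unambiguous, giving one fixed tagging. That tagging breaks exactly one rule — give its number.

Fixed tagging: Verb Det Conj Det Verb Verb Det.
Rule check: R1 holds, R2 violated, R3 holds, R4 holds, R5 holds.
Only rule 2 fails.

2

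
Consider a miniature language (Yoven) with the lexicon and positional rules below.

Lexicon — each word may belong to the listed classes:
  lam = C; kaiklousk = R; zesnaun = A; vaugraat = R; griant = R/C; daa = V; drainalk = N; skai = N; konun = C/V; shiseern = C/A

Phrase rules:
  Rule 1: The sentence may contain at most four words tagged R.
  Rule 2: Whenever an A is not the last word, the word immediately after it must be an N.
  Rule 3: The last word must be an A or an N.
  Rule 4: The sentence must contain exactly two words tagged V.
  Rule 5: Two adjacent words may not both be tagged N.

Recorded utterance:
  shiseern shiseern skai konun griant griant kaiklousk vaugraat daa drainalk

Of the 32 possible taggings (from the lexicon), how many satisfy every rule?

8

Candidates per position — 1:shiseern {C,A}; 2:shiseern {C,A}; 3:skai {N}; 4:konun {C,V}; 5:griant {R,C}; 6:griant {R,C}; 7:kaiklousk {R}; 8:vaugraat {R}; 9:daa {V}; 10:drainalk {N}.
There are 32 candidate sequences in total.
Checking each against the rules leaves 8 sequences.
Count = 8.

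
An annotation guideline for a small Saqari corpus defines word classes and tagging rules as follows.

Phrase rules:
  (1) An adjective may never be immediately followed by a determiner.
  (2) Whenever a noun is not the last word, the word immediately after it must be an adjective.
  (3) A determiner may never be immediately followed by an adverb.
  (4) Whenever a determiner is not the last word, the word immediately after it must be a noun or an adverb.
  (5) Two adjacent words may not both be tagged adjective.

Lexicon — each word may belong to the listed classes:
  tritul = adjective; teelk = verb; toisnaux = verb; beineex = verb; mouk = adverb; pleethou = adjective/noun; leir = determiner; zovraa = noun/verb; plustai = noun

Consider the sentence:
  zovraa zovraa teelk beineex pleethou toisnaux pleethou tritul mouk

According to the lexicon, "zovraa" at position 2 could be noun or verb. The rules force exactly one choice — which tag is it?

verb

Candidates per position — 1:zovraa {noun,verb}; 2:zovraa {noun,verb}; 3:teelk {verb}; 4:beineex {verb}; 5:pleethou {adjective,noun}; 6:toisnaux {verb}; 7:pleethou {adjective,noun}; 8:tritul {adjective}; 9:mouk {adverb}.
Position 1: noun is ruled out by rule 2; that leaves verb.
Position 2: noun is ruled out by rule 2; that leaves verb.
Position 5: noun is ruled out by rule 2; that leaves adjective.
Position 7: adjective is ruled out by rule 5; that leaves noun.
The unique satisfying tagging is: verb verb verb verb adjective verb noun adjective adverb.
Verifying each rule — rule 1 satisfied; rule 2 satisfied; rule 3 satisfied; rule 4 satisfied; rule 5 satisfied.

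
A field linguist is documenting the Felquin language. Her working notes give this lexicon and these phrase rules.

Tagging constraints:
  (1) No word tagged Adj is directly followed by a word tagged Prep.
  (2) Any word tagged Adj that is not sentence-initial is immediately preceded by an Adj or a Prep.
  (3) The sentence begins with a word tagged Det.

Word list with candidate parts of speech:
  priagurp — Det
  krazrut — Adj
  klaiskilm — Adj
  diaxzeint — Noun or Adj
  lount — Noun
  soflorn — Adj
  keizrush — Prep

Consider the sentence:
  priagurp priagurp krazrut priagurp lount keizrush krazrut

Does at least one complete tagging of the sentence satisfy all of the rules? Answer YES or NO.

NO

Candidates per position — 1:priagurp {Det}; 2:priagurp {Det}; 3:krazrut {Adj}; 4:priagurp {Det}; 5:lount {Noun}; 6:keizrush {Prep}; 7:krazrut {Adj}.
Rule 2 cannot be satisfied by any choice of tags from the lexicon.
So there is no consistent tagging.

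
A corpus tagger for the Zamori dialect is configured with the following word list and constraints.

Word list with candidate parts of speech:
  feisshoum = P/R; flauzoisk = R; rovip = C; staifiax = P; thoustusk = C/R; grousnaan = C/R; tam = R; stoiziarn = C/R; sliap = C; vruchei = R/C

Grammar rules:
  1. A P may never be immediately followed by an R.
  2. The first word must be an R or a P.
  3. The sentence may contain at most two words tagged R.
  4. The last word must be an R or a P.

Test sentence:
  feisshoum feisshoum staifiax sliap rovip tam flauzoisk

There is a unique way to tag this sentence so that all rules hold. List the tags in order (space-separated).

P P P C C R R

Candidates per position — 1:feisshoum {P,R}; 2:feisshoum {P,R}; 3:staifiax {P}; 4:sliap {C}; 5:rovip {C}; 6:tam {R}; 7:flauzoisk {R}.
Position 1: R is ruled out by rule 3; that leaves P.
Position 2: R is ruled out by rule 1; that leaves P.
The unique satisfying tagging is: P P P C C R R.
Check: rule 1 ok; rule 2 ok; rule 3 ok; rule 4 ok.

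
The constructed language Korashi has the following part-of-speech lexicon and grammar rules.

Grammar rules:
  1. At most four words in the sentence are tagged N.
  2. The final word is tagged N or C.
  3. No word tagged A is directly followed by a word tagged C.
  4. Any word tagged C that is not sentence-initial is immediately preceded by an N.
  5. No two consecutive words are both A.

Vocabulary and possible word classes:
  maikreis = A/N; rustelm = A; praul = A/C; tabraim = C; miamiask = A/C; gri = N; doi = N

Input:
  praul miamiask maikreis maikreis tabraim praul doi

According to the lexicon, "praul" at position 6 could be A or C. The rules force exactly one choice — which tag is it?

Candidates per position — 1:praul {A,C}; 2:miamiask {A,C}; 3:maikreis {A,N}; 4:maikreis {A,N}; 5:tabraim {C}; 6:praul {A,C}; 7:doi {N}.
At position 2, choosing C makes rule 4 impossible to satisfy; hence A.
At position 3, choosing A makes rule 5 impossible to satisfy; hence N.
At position 4, choosing A makes rule 3 impossible to satisfy; hence N.
At position 6, choosing C makes rule 4 impossible to satisfy; hence A.
At position 1, choosing A makes rule 5 impossible to satisfy; hence C.
That leaves exactly one tagging: C A N N C A N.
Verifying each rule — rule 1 holds; rule 2 holds; rule 3 holds; rule 4 holds; rule 5 holds.

A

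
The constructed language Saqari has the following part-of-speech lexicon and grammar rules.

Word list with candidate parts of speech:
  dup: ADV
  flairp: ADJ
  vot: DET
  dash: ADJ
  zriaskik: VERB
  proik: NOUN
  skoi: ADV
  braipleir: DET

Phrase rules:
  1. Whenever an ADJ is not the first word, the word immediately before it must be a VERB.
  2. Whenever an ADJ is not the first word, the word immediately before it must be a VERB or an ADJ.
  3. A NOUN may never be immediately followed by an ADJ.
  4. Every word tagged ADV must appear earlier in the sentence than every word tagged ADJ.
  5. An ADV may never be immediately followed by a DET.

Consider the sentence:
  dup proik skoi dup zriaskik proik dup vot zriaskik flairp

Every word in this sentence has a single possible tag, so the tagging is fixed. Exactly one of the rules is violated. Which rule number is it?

5

Fixed tagging: ADV NOUN ADV ADV VERB NOUN ADV DET VERB ADJ.
Applying the rules: R1 pass, R2 pass, R3 pass, R4 pass, R5 fail.
Only rule 5 fails.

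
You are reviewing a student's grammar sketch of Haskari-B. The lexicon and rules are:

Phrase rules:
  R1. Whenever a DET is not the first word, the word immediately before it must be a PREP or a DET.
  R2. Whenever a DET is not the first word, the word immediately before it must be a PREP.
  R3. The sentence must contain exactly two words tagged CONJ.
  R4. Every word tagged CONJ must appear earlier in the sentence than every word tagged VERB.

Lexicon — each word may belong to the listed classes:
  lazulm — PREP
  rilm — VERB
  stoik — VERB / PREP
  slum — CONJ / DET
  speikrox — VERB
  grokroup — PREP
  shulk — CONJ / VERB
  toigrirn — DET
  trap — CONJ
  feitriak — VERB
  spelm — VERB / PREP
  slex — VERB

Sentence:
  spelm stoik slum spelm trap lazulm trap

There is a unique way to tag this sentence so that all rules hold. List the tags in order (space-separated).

PREP PREP DET PREP CONJ PREP CONJ

Candidates per position — 1:spelm {VERB,PREP}; 2:stoik {VERB,PREP}; 3:slum {CONJ,DET}; 4:spelm {VERB,PREP}; 5:trap {CONJ}; 6:lazulm {PREP}; 7:trap {CONJ}.
If word 1 were VERB, no tagging could satisfy rule 4; so word 1 is PREP.
If word 2 were VERB, no tagging could satisfy rule 4; so word 2 is PREP.
If word 3 were CONJ, no tagging could satisfy rule 3; so word 3 is DET.
If word 4 were VERB, no tagging could satisfy rule 4; so word 4 is PREP.
That leaves exactly one tagging: PREP PREP DET PREP CONJ PREP CONJ.
Check: rule 1 ok; rule 2 ok; rule 3 ok; rule 4 ok.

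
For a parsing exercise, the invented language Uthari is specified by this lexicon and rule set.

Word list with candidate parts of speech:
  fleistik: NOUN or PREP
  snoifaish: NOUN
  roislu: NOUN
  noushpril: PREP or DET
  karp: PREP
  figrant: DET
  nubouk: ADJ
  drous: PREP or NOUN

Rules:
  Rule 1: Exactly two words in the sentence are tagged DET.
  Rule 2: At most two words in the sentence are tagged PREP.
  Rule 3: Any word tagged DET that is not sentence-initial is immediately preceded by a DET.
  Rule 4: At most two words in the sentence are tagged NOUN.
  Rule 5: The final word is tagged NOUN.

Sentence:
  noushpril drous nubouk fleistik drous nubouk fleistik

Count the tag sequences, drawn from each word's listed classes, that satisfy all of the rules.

Candidates per position — 1:noushpril {PREP,DET}; 2:drous {PREP,NOUN}; 3:nubouk {ADJ}; 4:fleistik {NOUN,PREP}; 5:drous {PREP,NOUN}; 6:nubouk {ADJ}; 7:fleistik {NOUN,PREP}.
There are 32 candidate sequences in total.
Rule 1 cannot be satisfied by any choice of tags from the lexicon.
So there is no consistent tagging.
Count = 0.

0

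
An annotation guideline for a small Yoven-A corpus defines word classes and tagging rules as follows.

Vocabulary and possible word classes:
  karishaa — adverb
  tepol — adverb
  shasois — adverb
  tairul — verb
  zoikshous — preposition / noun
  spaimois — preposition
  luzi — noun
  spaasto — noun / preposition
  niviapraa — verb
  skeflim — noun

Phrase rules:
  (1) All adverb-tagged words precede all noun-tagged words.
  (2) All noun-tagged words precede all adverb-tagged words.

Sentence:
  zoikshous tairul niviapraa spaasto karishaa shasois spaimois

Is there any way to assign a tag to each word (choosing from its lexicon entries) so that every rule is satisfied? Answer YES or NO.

Candidates per position — 1:zoikshous {preposition,noun}; 2:tairul {verb}; 3:niviapraa {verb}; 4:spaasto {noun,preposition}; 5:karishaa {adverb}; 6:shasois {adverb}; 7:spaimois {preposition}.
One satisfying assignment: preposition verb verb preposition adverb adverb preposition.
Check: rule 1 satisfied; rule 2 satisfied.

YES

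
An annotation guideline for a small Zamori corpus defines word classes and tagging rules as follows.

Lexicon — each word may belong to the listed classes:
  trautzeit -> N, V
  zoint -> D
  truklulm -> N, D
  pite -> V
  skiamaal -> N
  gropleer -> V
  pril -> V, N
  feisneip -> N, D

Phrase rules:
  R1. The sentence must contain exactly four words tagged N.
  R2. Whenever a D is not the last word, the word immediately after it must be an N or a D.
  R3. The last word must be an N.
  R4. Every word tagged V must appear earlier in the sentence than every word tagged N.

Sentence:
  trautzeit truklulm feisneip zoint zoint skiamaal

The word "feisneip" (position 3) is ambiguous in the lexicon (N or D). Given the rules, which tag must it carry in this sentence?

N

Candidates per position — 1:trautzeit {N,V}; 2:truklulm {N,D}; 3:feisneip {N,D}; 4:zoint {D}; 5:zoint {D}; 6:skiamaal {N}.
Word 1 cannot be V — rule 1 would then fail for every completion. It is N.
Word 2 cannot be D — rule 1 would then fail for every completion. It is N.
Word 3 cannot be D — rule 1 would then fail for every completion. It is N.
The only consistent sequence is: N N N D D N.
Check: rule 1 ok; rule 2 ok; rule 3 ok; rule 4 ok.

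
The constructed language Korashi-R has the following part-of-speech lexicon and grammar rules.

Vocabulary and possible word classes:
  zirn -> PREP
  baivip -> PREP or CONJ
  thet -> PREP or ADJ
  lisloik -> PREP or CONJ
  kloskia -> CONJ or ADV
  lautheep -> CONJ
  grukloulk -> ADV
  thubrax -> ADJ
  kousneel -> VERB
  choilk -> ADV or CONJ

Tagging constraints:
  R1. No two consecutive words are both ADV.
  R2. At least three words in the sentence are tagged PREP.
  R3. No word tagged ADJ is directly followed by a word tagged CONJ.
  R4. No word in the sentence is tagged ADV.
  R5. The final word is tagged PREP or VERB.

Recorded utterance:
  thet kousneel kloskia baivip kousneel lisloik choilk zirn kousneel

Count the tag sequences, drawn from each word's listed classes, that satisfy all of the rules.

4

Candidates per position — 1:thet {PREP,ADJ}; 2:kousneel {VERB}; 3:kloskia {CONJ,ADV}; 4:baivip {PREP,CONJ}; 5:kousneel {VERB}; 6:lisloik {PREP,CONJ}; 7:choilk {ADV,CONJ}; 8:zirn {PREP}; 9:kousneel {VERB}.
There are 32 candidate sequences in total.
The sequences that satisfy every rule: PREP VERB CONJ PREP VERB PREP CONJ PREP VERB; PREP VERB CONJ PREP VERB CONJ CONJ PREP VERB; PREP VERB CONJ CONJ VERB PREP CONJ PREP VERB; ADJ VERB CONJ PREP VERB PREP CONJ PREP VERB.
Count = 4.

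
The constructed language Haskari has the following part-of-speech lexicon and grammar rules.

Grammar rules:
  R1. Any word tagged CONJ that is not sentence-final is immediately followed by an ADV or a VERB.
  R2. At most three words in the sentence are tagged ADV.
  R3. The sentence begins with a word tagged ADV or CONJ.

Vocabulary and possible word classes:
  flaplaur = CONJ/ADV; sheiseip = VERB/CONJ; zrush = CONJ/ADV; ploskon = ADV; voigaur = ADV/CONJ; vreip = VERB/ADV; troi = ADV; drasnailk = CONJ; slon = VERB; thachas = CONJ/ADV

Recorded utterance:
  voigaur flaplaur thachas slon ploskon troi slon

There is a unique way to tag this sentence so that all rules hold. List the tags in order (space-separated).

Candidates per position — 1:voigaur {ADV,CONJ}; 2:flaplaur {CONJ,ADV}; 3:thachas {CONJ,ADV}; 4:slon {VERB}; 5:ploskon {ADV}; 6:troi {ADV}; 7:slon {VERB}.
The remaining ambiguous positions (1, 2, 3) are resolved jointly — only one combination satisfies every rule.
That leaves exactly one tagging: CONJ ADV CONJ VERB ADV ADV VERB.
Check: rule 1 ok; rule 2 ok; rule 3 ok.

CONJ ADV CONJ VERB ADV ADV VERB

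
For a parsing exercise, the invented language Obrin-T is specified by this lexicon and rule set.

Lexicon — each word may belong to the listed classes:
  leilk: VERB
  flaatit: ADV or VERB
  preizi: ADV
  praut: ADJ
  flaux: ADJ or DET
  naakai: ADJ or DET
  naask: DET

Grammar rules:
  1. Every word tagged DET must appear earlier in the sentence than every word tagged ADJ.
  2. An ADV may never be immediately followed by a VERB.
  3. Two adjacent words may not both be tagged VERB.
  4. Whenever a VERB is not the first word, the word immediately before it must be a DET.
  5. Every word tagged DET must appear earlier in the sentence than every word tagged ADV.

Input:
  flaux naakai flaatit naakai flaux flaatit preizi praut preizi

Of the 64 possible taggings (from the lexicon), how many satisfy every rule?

7

Candidates per position — 1:flaux {ADJ,DET}; 2:naakai {ADJ,DET}; 3:flaatit {ADV,VERB}; 4:naakai {ADJ,DET}; 5:flaux {ADJ,DET}; 6:flaatit {ADV,VERB}; 7:preizi {ADV}; 8:praut {ADJ}; 9:preizi {ADV}.
There are 64 candidate sequences in total.
Checking each against the rules leaves 7 sequences.
Count = 7.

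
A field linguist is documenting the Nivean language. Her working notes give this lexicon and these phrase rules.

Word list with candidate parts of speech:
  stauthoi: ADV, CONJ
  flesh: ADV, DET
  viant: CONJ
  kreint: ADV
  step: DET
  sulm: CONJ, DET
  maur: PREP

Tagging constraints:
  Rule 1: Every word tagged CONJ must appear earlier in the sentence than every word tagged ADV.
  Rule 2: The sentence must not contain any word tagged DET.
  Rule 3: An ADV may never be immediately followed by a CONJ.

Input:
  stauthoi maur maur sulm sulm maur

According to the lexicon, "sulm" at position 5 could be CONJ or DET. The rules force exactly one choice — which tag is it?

CONJ

Candidates per position — 1:stauthoi {ADV,CONJ}; 2:maur {PREP}; 3:maur {PREP}; 4:sulm {CONJ,DET}; 5:sulm {CONJ,DET}; 6:maur {PREP}.
Word 4 cannot be DET — rule 2 would then fail for every completion. It is CONJ.
Word 5 cannot be DET — rule 2 would then fail for every completion. It is CONJ.
Word 1 cannot be ADV — rule 1 would then fail for every completion. It is CONJ.
The unique satisfying tagging is: CONJ PREP PREP CONJ CONJ PREP.
Verifying each rule — rule 1 ✓; rule 2 ✓; rule 3 ✓.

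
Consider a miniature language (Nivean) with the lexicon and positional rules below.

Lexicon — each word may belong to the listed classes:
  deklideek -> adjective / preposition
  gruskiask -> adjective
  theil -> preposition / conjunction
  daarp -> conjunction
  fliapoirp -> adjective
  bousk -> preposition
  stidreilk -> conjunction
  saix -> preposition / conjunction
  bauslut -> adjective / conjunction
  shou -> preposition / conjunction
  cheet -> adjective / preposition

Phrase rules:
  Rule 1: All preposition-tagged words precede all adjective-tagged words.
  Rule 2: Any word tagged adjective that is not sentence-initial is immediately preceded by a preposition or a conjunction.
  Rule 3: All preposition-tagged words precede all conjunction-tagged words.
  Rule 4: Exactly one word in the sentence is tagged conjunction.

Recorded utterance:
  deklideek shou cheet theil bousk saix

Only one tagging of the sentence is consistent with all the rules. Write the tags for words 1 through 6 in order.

Candidates per position — 1:deklideek {adjective,preposition}; 2:shou {preposition,conjunction}; 3:cheet {adjective,preposition}; 4:theil {preposition,conjunction}; 5:bousk {preposition}; 6:saix {preposition,conjunction}.
Position 1: tagging it adjective would leave rule 1 unsatisfiable, so it must be preposition.
Position 2: tagging it conjunction would leave rule 3 unsatisfiable, so it must be preposition.
Position 3: tagging it adjective would leave rule 1 unsatisfiable, so it must be preposition.
Position 4: tagging it conjunction would leave rule 3 unsatisfiable, so it must be preposition.
Position 6: tagging it preposition would leave rule 4 unsatisfiable, so it must be conjunction.
So the tagging must be: preposition preposition preposition preposition preposition conjunction.
Check: rule 1 ok; rule 2 ok; rule 3 ok; rule 4 ok.

preposition preposition preposition preposition preposition conjunction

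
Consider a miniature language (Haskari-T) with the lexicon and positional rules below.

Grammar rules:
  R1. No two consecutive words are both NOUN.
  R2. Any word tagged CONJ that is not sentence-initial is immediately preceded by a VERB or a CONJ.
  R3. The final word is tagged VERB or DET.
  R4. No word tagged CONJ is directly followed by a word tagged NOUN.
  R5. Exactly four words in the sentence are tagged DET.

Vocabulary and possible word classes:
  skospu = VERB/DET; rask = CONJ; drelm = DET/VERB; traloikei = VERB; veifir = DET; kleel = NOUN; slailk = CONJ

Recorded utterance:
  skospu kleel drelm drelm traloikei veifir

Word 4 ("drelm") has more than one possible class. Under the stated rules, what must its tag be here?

DET

Candidates per position — 1:skospu {VERB,DET}; 2:kleel {NOUN}; 3:drelm {DET,VERB}; 4:drelm {DET,VERB}; 5:traloikei {VERB}; 6:veifir {DET}.
Word 1 cannot be VERB — rule 5 would then fail for every completion. It is DET.
Word 3 cannot be VERB — rule 5 would then fail for every completion. It is DET.
Word 4 cannot be VERB — rule 5 would then fail for every completion. It is DET.
That leaves exactly one tagging: DET NOUN DET DET VERB DET.
Checking: rule 1 ok; rule 2 ok; rule 3 ok; rule 4 ok; rule 5 ok.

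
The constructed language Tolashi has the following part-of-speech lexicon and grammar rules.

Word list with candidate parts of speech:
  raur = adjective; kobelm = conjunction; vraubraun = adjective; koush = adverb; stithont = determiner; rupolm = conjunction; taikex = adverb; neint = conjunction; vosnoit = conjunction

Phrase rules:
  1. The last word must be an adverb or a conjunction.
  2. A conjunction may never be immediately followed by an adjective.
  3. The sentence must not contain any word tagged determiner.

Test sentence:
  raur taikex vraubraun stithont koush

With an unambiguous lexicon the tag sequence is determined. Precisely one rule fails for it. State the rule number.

3

Fixed tagging: adjective adverb adjective determiner adverb.
Applying the rules: R1 ✓, R2 ✓, R3 ✗.
Only rule 3 fails.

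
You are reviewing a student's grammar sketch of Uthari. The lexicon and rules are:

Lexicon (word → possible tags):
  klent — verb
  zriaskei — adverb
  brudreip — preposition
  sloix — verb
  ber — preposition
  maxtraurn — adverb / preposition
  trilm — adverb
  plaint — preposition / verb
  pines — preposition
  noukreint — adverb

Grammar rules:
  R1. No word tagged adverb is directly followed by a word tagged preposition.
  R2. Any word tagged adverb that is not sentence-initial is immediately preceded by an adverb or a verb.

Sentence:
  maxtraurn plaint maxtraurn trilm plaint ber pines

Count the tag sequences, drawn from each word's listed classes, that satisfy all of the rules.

Candidates per position — 1:maxtraurn {adverb,preposition}; 2:plaint {preposition,verb}; 3:maxtraurn {adverb,preposition}; 4:trilm {adverb}; 5:plaint {preposition,verb}; 6:ber {preposition}; 7:pines {preposition}.
There are 16 candidate sequences in total.
The sequences that satisfy every rule: adverb verb adverb adverb verb preposition preposition; preposition verb adverb adverb verb preposition preposition.
Count = 2.

2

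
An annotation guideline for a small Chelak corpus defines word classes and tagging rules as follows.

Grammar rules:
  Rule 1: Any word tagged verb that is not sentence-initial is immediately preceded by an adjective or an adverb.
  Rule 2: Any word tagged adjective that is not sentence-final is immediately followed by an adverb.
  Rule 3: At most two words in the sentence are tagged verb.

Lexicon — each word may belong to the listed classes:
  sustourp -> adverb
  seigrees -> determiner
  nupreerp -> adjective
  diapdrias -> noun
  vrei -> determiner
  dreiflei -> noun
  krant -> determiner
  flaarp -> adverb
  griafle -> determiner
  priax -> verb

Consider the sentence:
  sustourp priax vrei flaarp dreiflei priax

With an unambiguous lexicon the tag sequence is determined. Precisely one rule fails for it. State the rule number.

1

Fixed tagging: adverb verb determiner adverb noun verb.
Rule check: R1 ✗, R2 ✓, R3 ✓.
Only rule 1 fails.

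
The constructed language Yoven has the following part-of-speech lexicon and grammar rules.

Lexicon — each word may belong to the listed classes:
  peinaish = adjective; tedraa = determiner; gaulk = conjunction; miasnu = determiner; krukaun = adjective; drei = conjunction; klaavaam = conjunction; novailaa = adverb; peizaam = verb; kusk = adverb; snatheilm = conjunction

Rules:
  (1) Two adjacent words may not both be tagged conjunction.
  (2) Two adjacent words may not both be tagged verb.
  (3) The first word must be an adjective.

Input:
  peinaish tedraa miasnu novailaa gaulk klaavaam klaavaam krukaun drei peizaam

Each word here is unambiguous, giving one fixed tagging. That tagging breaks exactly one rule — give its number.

1

Fixed tagging: adjective determiner determiner adverb conjunction conjunction conjunction adjective conjunction verb.
Checking each rule: R1 ✗, R2 ✓, R3 ✓.
Only rule 1 fails.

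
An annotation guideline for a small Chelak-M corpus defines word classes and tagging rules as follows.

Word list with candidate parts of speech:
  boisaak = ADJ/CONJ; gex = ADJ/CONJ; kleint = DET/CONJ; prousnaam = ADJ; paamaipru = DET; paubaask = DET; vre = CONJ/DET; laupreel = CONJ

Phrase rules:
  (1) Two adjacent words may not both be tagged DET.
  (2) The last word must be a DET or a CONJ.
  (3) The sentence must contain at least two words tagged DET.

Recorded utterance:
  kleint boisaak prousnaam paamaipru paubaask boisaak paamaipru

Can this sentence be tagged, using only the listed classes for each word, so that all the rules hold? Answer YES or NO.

NO

Candidates per position — 1:kleint {DET,CONJ}; 2:boisaak {ADJ,CONJ}; 3:prousnaam {ADJ}; 4:paamaipru {DET}; 5:paubaask {DET}; 6:boisaak {ADJ,CONJ}; 7:paamaipru {DET}.
Rule 1 cannot be satisfied by any choice of tags from the lexicon.
So there is no consistent tagging.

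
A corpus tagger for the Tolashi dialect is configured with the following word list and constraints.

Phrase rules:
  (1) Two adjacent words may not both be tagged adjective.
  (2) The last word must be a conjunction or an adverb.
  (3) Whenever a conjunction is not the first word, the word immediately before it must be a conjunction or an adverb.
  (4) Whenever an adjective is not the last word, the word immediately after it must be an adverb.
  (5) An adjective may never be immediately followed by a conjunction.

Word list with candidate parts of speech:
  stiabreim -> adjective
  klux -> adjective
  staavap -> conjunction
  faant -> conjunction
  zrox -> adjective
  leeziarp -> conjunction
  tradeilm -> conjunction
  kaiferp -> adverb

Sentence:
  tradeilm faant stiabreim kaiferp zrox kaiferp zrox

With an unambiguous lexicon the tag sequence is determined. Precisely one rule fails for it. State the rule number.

Fixed tagging: conjunction conjunction adjective adverb adjective adverb adjective.
Rule check: R1 ✓, R2 ✗, R3 ✓, R4 ✓, R5 ✓.
Only rule 2 fails.

2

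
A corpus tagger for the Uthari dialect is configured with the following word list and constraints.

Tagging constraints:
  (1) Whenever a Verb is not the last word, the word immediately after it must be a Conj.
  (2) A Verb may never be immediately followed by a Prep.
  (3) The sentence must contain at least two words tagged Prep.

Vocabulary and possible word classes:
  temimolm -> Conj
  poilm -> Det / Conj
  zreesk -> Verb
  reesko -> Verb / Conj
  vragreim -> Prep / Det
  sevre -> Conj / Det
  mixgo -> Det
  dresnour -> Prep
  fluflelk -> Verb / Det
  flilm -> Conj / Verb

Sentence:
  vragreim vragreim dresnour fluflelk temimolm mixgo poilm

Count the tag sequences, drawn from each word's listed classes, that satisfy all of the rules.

12

Candidates per position — 1:vragreim {Prep,Det}; 2:vragreim {Prep,Det}; 3:dresnour {Prep}; 4:fluflelk {Verb,Det}; 5:temimolm {Conj}; 6:mixgo {Det}; 7:poilm {Det,Conj}.
There are 16 candidate sequences in total.
Checking each against the rules leaves 12 sequences.
Count = 12.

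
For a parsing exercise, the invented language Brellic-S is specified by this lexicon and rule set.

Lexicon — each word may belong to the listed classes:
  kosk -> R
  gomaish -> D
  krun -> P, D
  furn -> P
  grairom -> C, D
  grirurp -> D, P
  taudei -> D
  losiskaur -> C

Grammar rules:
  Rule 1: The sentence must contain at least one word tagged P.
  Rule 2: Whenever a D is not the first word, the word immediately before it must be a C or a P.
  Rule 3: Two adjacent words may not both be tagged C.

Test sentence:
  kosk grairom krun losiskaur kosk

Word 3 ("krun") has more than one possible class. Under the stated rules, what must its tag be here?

Candidates per position — 1:kosk {R}; 2:grairom {C,D}; 3:krun {P,D}; 4:losiskaur {C}; 5:kosk {R}.
If word 2 were D, no tagging could satisfy rule 2; so word 2 is C.
If word 3 were D, no tagging could satisfy rule 1; so word 3 is P.
The only consistent sequence is: R C P C R.
Check: rule 1 ok; rule 2 ok; rule 3 ok.

P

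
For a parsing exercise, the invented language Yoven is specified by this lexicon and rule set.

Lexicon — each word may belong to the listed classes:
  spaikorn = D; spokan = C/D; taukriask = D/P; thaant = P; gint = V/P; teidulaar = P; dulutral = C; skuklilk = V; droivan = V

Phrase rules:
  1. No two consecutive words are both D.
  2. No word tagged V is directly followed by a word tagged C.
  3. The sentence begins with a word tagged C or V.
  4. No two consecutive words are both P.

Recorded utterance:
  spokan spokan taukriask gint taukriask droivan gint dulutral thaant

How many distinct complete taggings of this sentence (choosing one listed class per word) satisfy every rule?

Candidates per position — 1:spokan {C,D}; 2:spokan {C,D}; 3:taukriask {D,P}; 4:gint {V,P}; 5:taukriask {D,P}; 6:droivan {V}; 7:gint {V,P}; 8:dulutral {C}; 9:thaant {P}.
There are 64 candidate sequences in total.
Checking each against the rules leaves 7 sequences.
Count = 7.

7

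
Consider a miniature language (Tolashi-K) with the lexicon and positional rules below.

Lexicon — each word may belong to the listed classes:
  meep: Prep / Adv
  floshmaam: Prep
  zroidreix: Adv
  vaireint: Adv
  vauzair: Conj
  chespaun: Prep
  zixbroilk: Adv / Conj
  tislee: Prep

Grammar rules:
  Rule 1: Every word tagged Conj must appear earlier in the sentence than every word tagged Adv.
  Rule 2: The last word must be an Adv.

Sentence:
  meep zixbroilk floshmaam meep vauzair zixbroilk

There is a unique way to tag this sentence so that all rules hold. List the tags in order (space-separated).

Prep Conj Prep Prep Conj Adv

Candidates per position — 1:meep {Prep,Adv}; 2:zixbroilk {Adv,Conj}; 3:floshmaam {Prep}; 4:meep {Prep,Adv}; 5:vauzair {Conj}; 6:zixbroilk {Adv,Conj}.
Word 1 cannot be Adv — rule 1 would then fail for every completion. It is Prep.
Word 2 cannot be Adv — rule 1 would then fail for every completion. It is Conj.
Word 4 cannot be Adv — rule 1 would then fail for every completion. It is Prep.
Word 6 cannot be Conj — rule 2 would then fail for every completion. It is Adv.
The unique satisfying tagging is: Prep Conj Prep Prep Conj Adv.
Check: rule 1 ✓; rule 2 ✓.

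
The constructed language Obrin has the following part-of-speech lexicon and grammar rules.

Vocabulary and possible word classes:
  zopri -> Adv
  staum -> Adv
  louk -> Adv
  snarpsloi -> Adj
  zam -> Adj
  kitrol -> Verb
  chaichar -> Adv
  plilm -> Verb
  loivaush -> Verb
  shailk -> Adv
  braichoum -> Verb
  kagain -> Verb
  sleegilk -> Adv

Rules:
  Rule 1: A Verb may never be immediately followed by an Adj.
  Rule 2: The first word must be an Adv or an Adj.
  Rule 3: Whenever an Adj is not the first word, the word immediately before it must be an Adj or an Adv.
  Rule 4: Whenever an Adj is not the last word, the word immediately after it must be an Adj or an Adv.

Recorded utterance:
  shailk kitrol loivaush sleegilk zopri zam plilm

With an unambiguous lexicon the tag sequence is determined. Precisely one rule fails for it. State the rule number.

4

Fixed tagging: Adv Verb Verb Adv Adv Adj Verb.
Rule check: R1 ✓, R2 ✓, R3 ✓, R4 ✗.
Only rule 4 fails.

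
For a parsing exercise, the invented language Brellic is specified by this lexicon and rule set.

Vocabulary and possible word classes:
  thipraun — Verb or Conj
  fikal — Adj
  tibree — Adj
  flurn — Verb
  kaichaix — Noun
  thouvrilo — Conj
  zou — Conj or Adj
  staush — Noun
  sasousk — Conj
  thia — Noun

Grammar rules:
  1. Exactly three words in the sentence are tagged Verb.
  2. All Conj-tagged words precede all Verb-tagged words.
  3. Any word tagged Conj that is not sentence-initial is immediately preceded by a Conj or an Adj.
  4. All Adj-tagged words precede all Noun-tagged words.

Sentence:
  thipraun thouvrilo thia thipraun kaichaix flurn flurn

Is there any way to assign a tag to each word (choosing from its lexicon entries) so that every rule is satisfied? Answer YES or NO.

YES

Candidates per position — 1:thipraun {Verb,Conj}; 2:thouvrilo {Conj}; 3:thia {Noun}; 4:thipraun {Verb,Conj}; 5:kaichaix {Noun}; 6:flurn {Verb}; 7:flurn {Verb}.
One satisfying assignment: Conj Conj Noun Verb Noun Verb Verb.
Check: rule 1 ok; rule 2 ok; rule 3 ok; rule 4 ok.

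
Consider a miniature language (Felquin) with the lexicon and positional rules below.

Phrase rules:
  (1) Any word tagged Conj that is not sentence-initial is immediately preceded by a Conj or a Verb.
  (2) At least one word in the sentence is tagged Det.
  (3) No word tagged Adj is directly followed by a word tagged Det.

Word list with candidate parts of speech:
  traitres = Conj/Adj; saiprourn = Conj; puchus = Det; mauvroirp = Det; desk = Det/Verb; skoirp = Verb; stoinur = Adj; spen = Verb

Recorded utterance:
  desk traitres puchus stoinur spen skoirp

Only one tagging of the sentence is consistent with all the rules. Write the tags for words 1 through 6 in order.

Verb Conj Det Adj Verb Verb

Candidates per position — 1:desk {Det,Verb}; 2:traitres {Conj,Adj}; 3:puchus {Det}; 4:stoinur {Adj}; 5:spen {Verb}; 6:skoirp {Verb}.
At position 2, choosing Adj makes rule 3 impossible to satisfy; hence Conj.
At position 1, choosing Det makes rule 1 impossible to satisfy; hence Verb.
So the tagging must be: Verb Conj Det Adj Verb Verb.
Verifying each rule — rule 1 satisfied; rule 2 satisfied; rule 3 satisfied.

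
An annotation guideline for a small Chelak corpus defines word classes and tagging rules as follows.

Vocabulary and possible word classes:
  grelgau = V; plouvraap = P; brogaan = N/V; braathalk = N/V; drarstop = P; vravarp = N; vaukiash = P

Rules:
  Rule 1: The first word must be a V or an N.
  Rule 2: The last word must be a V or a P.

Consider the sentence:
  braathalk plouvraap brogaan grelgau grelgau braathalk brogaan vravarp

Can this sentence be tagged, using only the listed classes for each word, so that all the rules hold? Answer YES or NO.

NO

Candidates per position — 1:braathalk {N,V}; 2:plouvraap {P}; 3:brogaan {N,V}; 4:grelgau {V}; 5:grelgau {V}; 6:braathalk {N,V}; 7:brogaan {N,V}; 8:vravarp {N}.
Rule 2 cannot be satisfied by any choice of tags from the lexicon.
So there is no consistent tagging.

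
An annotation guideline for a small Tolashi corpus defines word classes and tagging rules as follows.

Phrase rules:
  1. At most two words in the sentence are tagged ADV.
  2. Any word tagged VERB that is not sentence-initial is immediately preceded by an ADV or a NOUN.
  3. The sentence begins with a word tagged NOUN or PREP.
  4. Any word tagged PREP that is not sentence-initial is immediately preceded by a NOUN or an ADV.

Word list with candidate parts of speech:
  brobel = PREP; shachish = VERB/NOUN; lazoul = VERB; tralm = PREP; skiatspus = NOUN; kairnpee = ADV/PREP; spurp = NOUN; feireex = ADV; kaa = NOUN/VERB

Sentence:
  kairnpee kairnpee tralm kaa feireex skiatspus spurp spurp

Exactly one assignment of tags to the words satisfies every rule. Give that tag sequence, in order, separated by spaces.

Candidates per position — 1:kairnpee {ADV,PREP}; 2:kairnpee {ADV,PREP}; 3:tralm {PREP}; 4:kaa {NOUN,VERB}; 5:feireex {ADV}; 6:skiatspus {NOUN}; 7:spurp {NOUN}; 8:spurp {NOUN}.
At position 1, choosing ADV makes rule 3 impossible to satisfy; hence PREP.
At position 2, choosing PREP makes rule 4 impossible to satisfy; hence ADV.
At position 4, choosing VERB makes rule 2 impossible to satisfy; hence NOUN.
The unique satisfying tagging is: PREP ADV PREP NOUN ADV NOUN NOUN NOUN.
Checking: rule 1 holds; rule 2 holds; rule 3 holds; rule 4 holds.

PREP ADV PREP NOUN ADV NOUN NOUN NOUN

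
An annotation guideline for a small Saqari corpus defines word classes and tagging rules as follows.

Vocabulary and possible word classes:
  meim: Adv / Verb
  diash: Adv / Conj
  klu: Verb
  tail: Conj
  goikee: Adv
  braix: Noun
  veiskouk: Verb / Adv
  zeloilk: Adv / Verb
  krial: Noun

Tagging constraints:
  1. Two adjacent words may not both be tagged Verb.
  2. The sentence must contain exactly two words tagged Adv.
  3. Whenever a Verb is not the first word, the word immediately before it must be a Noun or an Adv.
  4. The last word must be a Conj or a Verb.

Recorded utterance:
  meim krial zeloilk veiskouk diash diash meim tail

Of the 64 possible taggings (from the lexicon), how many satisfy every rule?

Candidates per position — 1:meim {Adv,Verb}; 2:krial {Noun}; 3:zeloilk {Adv,Verb}; 4:veiskouk {Verb,Adv}; 5:diash {Adv,Conj}; 6:diash {Adv,Conj}; 7:meim {Adv,Verb}; 8:tail {Conj}.
There are 64 candidate sequences in total.
The sequences that satisfy every rule: Verb Noun Adv Verb Conj Adv Verb Conj; Verb Noun Adv Verb Conj Conj Adv Conj; Verb Noun Verb Adv Conj Adv Verb Conj; Verb Noun Verb Adv Conj Conj Adv Conj.
Count = 4.

4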